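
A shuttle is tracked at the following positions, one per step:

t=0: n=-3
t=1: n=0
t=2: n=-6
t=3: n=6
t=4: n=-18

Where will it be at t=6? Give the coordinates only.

n=-66

Step-to-step displacements: +3, -6, +12, -24; each is -2× the previous.
step 5: -18 + 48 → n=30
step 6: 30 − 96 → n=-66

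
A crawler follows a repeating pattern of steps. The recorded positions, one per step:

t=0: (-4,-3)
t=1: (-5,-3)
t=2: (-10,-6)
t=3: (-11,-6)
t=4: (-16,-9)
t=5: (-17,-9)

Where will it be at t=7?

The moves between consecutive positions are (-1,+0), (-5,-3), (-1,+0), (-5,-3), (-1,+0); they repeat the 2-cycle [(-1,+0), (-5,-3)].
step 6: apply (-5,-3) → (-22,-12)
step 7: apply (-1,+0) → (-23,-12)

(-23,-12)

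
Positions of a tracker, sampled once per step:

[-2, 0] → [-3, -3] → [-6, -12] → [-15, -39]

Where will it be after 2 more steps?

[-123, -363]

Step-to-step displacements: [-1, -3], [-3, -9], [-9, -27]; each is 3× the previous.
step 4: [-15, -39] + [-27, -81] → [-42, -120]
step 5: [-42, -120] + [-81, -243] → [-123, -363]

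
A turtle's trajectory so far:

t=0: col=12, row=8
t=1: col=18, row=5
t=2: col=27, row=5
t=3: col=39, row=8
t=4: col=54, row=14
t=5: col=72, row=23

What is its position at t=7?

col=117, row=50

Taking differences between consecutive positions: (+6, -3), (+9, +0), (+12, +3), (+15, +6), (+18, +9). These grow by (+3, +3) each step.
step 6: col=72, row=23 + (+21, +12) → col=93, row=35
step 7: col=93, row=35 + (+24, +15) → col=117, row=50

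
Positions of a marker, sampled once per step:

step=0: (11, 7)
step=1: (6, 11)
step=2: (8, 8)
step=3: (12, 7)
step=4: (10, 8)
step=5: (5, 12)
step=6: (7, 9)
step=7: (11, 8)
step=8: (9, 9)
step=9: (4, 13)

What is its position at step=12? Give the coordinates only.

(8, 10)

Step-to-step displacements: (-5, +4), (+2, -3), (+4, -1), (-2, +1), (-5, +4), (+2, -3), (+4, -1), (-2, +1), (-5, +4) — a repeating cycle of length 4.
step 10: apply (+2, -3) → (6, 10)
step 11: apply (+4, -1) → (10, 9)
step 12: apply (-2, +1) → (8, 10)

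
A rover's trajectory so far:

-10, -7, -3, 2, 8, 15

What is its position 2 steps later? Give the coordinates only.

First differences are +3, +4, +5, +6, +7; their common second difference is +1 (constant acceleration).
step 6: 15 + 8 → 23
step 7: 23 + 9 → 32

32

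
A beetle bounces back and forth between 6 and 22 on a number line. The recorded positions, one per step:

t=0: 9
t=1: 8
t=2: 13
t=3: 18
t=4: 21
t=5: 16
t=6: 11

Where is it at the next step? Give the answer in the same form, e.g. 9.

The value reflects between 6 and 22, moving 5 per step.
  step 7: 11 → 6

6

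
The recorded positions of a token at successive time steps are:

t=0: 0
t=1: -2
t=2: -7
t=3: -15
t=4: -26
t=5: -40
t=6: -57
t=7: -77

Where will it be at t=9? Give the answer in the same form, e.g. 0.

-126

Taking differences between consecutive positions: -2, -5, -8, -11, -14, -17, -20. These grow by -3 each step.
step 8: -77 − 23 → -100
step 9: -100 − 26 → -126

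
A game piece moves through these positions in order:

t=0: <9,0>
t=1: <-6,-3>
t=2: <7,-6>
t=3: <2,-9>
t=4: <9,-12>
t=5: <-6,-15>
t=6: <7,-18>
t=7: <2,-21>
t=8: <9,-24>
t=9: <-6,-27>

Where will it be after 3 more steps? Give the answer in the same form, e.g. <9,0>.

The first coordinate repeats the cycle [9, -6, 7, 2] with period 4; step 12 mod 4 = 0, giving 9.
The second coordinate changes by -3 each step, so at step 12 it is 0 + 12·(-3) = -36.

<9,-36>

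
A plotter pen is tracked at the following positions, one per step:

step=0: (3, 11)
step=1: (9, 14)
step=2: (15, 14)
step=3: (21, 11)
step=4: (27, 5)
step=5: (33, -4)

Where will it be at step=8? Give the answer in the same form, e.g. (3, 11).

Taking differences between consecutive positions: (+6, +3), (+6, +0), (+6, -3), (+6, -6), (+6, -9). These grow by (+0, -3) each step.
step 6: (33, -4) + (+6, -12) → (39, -16)
step 7: (39, -16) + (+6, -15) → (45, -31)
step 8: (45, -31) + (+6, -18) → (51, -49)

(51, -49)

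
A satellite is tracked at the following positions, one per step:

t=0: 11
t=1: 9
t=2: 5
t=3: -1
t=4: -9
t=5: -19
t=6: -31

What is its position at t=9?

First differences are -2, -4, -6, -8, -10, -12; their common second difference is -2 (constant acceleration).
step 7: -31 − 14 → -45
step 8: -45 − 16 → -61
step 9: -61 − 18 → -79

-79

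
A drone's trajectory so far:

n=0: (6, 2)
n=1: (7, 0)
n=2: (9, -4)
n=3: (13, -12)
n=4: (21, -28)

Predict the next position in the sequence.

(37, -60)

Consecutive displacements (+1, -2), (+2, -4), (+4, -8), (+8, -16) scale by a factor of 2 each step.
step 5: (21, -28) + (+16, -32) → (37, -60)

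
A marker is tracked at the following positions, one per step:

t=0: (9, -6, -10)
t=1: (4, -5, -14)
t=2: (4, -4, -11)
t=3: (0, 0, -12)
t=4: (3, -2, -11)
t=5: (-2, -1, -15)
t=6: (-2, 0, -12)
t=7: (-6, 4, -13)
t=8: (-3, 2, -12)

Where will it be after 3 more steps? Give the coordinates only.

Differencing gives (-5, +1, -4), (+0, +1, +3), (-4, +4, -1), (+3, -2, +1), (-5, +1, -4), (+0, +1, +3), (-4, +4, -1), (+3, -2, +1). This is the pattern (-5, +1, -4), (+0, +1, +3), (-4, +4, -1), (+3, -2, +1) repeated.
step 9: apply (-5, +1, -4) → (-8, 3, -16)
step 10: apply (+0, +1, +3) → (-8, 4, -13)
step 11: apply (-4, +4, -1) → (-12, 8, -14)

(-12, 8, -14)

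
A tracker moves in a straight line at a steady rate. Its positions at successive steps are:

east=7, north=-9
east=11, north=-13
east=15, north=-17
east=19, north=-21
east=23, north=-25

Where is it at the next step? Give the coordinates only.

Constant displacement of (+4,-4) per step.
step 5: east=23, north=-25 + (+4,-4) → east=27, north=-29

east=27, north=-29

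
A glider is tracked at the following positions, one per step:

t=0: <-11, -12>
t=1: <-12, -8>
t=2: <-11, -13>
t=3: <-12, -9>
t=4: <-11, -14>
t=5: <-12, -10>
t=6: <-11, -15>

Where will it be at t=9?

Step-to-step displacements: <-1, +4>, <+1, -5>, <-1, +4>, <+1, -5>, <-1, +4>, <+1, -5> — a repeating cycle of length 2.
step 7: apply <-1, +4> → <-12, -11>
step 8: apply <+1, -5> → <-11, -16>
step 9: apply <-1, +4> → <-12, -12>

<-12, -12>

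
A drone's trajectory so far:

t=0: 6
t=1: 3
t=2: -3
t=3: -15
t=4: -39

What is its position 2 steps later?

-183

Step-to-step displacements: -3, -6, -12, -24; each is 2× the previous.
step 5: -39 − 48 → -87
step 6: -87 − 96 → -183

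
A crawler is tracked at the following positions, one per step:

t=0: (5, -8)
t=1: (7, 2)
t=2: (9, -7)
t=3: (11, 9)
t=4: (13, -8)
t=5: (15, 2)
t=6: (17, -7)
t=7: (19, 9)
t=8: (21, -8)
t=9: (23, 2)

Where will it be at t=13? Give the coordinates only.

(31, 2)

The first coordinate changes by +2 each step, so at step 13 it is 5 + 13·(2) = 31.
The second coordinate repeats the cycle [-8, 2, -7, 9] with period 4; step 13 mod 4 = 1, giving 2.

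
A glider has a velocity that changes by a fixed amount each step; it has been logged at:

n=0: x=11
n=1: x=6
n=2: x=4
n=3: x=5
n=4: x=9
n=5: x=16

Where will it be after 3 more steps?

x=55

Taking differences between consecutive positions: -5, -2, +1, +4, +7. These grow by +3 each step.
step 6: 16 + 10 → x=26
step 7: 26 + 13 → x=39
step 8: 39 + 16 → x=55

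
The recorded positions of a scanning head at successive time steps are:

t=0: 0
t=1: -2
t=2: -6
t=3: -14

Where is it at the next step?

The jumps are -2, -4, -8 — a geometric progression with ratio 2.
step 4: -14 − 16 → -30

-30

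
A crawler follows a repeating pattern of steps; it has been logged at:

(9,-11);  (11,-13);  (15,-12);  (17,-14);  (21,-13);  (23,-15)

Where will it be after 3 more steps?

Step-to-step displacements: (+2,-2), (+4,+1), (+2,-2), (+4,+1), (+2,-2) — a repeating cycle of length 2.
step 6: apply (+4,+1) → (27,-14)
step 7: apply (+2,-2) → (29,-16)
step 8: apply (+4,+1) → (33,-15)

(33,-15)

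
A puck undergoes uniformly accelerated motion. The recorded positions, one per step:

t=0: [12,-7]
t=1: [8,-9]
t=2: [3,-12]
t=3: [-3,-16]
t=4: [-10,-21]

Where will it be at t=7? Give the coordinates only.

[-37,-42]

Successive displacements: [-4,-2], [-5,-3], [-6,-4], [-7,-5] — each changes by [-1,-1].
step 5: [-10,-21] + [-8,-6] → [-18,-27]
step 6: [-18,-27] + [-9,-7] → [-27,-34]
step 7: [-27,-34] + [-10,-8] → [-37,-42]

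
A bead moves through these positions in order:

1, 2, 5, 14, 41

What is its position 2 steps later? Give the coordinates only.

365

The jumps are +1, +3, +9, +27 — a geometric progression with ratio 3.
step 5: 41 + 81 → 122
step 6: 122 + 243 → 365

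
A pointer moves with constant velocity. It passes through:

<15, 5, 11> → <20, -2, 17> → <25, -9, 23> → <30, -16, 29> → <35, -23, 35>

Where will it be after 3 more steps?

<50, -44, 53>

Each step adds <+5, -7, +6> to the position.
step 5: <35, -23, 35> + <+5, -7, +6> → <40, -30, 41>
step 6: <40, -30, 41> + <+5, -7, +6> → <45, -37, 47>
step 7: <45, -37, 47> + <+5, -7, +6> → <50, -44, 53>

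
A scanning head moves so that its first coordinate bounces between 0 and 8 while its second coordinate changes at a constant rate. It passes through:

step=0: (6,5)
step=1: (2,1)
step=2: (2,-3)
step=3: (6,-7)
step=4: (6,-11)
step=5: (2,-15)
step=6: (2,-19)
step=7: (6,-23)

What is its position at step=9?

(2,-31)

The first coordinate travels 4 per step and bounces off the walls at 0 and 8.
  step 8: 6 → 6
  step 9: 6 → 2
The second coordinate changes by -4 each step: at step 9 it is -31.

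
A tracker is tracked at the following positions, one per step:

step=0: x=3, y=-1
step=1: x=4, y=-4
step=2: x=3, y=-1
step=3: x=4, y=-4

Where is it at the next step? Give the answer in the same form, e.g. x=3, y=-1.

The jumps are (+1, -3), (-1, +3), (+1, -3) — a geometric progression with ratio -1.
step 4: x=4, y=-4 + (-1, +3) → x=3, y=-1

x=3, y=-1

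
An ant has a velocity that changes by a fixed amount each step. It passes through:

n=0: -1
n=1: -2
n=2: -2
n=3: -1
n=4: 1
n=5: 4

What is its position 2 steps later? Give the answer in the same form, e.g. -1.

First differences are -1, +0, +1, +2, +3; their common second difference is +1 (constant acceleration).
step 6: 4 + 4 → 8
step 7: 8 + 5 → 13

13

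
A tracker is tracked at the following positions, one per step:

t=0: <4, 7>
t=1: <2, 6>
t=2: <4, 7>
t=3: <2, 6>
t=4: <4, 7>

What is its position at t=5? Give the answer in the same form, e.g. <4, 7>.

<2, 6>

Consecutive displacements <-2, -1>, <+2, +1>, <-2, -1>, <+2, +1> scale by a factor of -1 each step.
step 5: <4, 7> + <-2, -1> → <2, 6>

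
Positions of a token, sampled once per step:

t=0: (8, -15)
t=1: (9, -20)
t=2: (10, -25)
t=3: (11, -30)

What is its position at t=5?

The position changes by (+1, -5) every step.
step 4: (11, -30) + (+1, -5) → (12, -35)
step 5: (12, -35) + (+1, -5) → (13, -40)

(13, -40)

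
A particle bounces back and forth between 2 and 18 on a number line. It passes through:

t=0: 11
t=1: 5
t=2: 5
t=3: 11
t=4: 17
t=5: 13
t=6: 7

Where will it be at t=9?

The value travels 6 per step and bounces off the walls at 2 and 18.
  step 7: 7 → 3
  step 8: 3 → 9
  step 9: 9 → 15

15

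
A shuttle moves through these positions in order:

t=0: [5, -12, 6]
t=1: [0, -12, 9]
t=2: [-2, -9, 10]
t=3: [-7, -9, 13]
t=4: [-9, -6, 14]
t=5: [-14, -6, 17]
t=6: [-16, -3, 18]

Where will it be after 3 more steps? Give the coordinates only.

[-28, 0, 25]

Step-to-step displacements: [-5, +0, +3], [-2, +3, +1], [-5, +0, +3], [-2, +3, +1], [-5, +0, +3], [-2, +3, +1] — a repeating cycle of length 2.
step 7: apply [-5, +0, +3] → [-21, -3, 21]
step 8: apply [-2, +3, +1] → [-23, 0, 22]
step 9: apply [-5, +0, +3] → [-28, 0, 25]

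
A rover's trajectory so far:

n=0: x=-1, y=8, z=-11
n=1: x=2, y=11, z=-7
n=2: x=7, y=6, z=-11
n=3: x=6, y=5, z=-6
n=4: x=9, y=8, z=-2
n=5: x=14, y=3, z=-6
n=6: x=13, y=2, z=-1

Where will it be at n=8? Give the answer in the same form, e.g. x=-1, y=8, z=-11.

The moves between consecutive positions are (+3, +3, +4), (+5, -5, -4), (-1, -1, +5), (+3, +3, +4), (+5, -5, -4), (-1, -1, +5); they repeat the 3-cycle [(+3, +3, +4), (+5, -5, -4), (-1, -1, +5)].
step 7: apply (+3, +3, +4) → x=16, y=5, z=3
step 8: apply (+5, -5, -4) → x=21, y=0, z=-1

x=21, y=0, z=-1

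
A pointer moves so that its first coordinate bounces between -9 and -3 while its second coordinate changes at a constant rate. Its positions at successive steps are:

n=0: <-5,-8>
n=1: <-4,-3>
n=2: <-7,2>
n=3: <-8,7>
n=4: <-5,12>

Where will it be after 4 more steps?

The first coordinate reflects between -9 and -3, moving 3 per step.
  step 5: -5 → -4
  step 6: -4 → -7
  step 7: -7 → -8
  step 8: -8 → -5
The second coordinate changes by +5 each step: at step 8 it is 32.

<-5,32>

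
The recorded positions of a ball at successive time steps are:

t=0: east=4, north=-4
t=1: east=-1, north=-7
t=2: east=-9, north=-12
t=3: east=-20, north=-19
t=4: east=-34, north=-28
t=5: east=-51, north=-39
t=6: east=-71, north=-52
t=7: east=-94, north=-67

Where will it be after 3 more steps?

Successive displacements: (-5,-3), (-8,-5), (-11,-7), (-14,-9), (-17,-11), (-20,-13), (-23,-15) — each changes by (-3,-2).
step 8: east=-94, north=-67 + (-26,-17) → east=-120, north=-84
step 9: east=-120, north=-84 + (-29,-19) → east=-149, north=-103
step 10: east=-149, north=-103 + (-32,-21) → east=-181, north=-124

east=-181, north=-124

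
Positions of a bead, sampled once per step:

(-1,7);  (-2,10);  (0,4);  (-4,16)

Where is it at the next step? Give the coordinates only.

The jumps are (-1,+3), (+2,-6), (-4,+12) — a geometric progression with ratio -2.
step 4: (-4,16) + (+8,-24) → (4,-8)

(4,-8)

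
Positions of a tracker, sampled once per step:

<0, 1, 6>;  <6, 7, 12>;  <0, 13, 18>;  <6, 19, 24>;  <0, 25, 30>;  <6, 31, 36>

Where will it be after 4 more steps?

First: cycles through 0, 6 every 2 steps. Step 9 lands at position 1 of the cycle → 6.
Second: linear, +6 per step → 55 at step 9.
Third: linear, +6 per step → 60 at step 9.

<6, 55, 60>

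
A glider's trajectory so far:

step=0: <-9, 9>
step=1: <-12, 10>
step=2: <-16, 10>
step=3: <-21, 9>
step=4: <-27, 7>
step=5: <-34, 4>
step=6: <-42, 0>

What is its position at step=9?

Taking differences between consecutive positions: <-3, +1>, <-4, +0>, <-5, -1>, <-6, -2>, <-7, -3>, <-8, -4>. These grow by <-1, -1> each step.
step 7: <-42, 0> + <-9, -5> → <-51, -5>
step 8: <-51, -5> + <-10, -6> → <-61, -11>
step 9: <-61, -11> + <-11, -7> → <-72, -18>

<-72, -18>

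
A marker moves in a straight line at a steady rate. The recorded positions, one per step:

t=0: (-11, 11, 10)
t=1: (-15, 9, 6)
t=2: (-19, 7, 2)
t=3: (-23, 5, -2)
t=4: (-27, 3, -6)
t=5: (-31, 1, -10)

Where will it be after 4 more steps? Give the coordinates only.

(-47, -7, -26)

The position changes by (-4, -2, -4) every step.
step 6: (-31, 1, -10) + (-4, -2, -4) → (-35, -1, -14)
step 7: (-35, -1, -14) + (-4, -2, -4) → (-39, -3, -18)
step 8: (-39, -3, -18) + (-4, -2, -4) → (-43, -5, -22)
step 9: (-43, -5, -22) + (-4, -2, -4) → (-47, -7, -26)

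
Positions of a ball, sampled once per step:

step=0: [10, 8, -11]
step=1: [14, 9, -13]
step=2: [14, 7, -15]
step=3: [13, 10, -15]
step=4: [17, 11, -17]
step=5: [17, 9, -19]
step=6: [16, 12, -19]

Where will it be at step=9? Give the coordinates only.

[19, 14, -23]

Differencing gives [+4, +1, -2], [+0, -2, -2], [-1, +3, +0], [+4, +1, -2], [+0, -2, -2], [-1, +3, +0]. This is the pattern [+4, +1, -2], [+0, -2, -2], [-1, +3, +0] repeated.
step 7: apply [+4, +1, -2] → [20, 13, -21]
step 8: apply [+0, -2, -2] → [20, 11, -23]
step 9: apply [-1, +3, +0] → [19, 14, -23]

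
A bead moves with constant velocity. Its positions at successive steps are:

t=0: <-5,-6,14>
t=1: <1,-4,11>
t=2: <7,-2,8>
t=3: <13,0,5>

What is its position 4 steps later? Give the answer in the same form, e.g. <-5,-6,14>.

<37,8,-7>

Each step adds <+6,+2,-3> to the position.
step 4: <13,0,5> + <+6,+2,-3> → <19,2,2>
step 5: <19,2,2> + <+6,+2,-3> → <25,4,-1>
step 6: <25,4,-1> + <+6,+2,-3> → <31,6,-4>
step 7: <31,6,-4> + <+6,+2,-3> → <37,8,-7>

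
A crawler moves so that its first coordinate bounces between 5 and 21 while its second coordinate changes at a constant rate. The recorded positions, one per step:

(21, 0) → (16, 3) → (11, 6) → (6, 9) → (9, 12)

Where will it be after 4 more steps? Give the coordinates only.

(13, 24)

The first coordinate travels 5 per step and bounces off the walls at 5 and 21.
  step 5: 9 → 14
  step 6: 14 → 19
  step 7: 19 → 18
  step 8: 18 → 13
The second coordinate changes by +3 each step: at step 8 it is 24.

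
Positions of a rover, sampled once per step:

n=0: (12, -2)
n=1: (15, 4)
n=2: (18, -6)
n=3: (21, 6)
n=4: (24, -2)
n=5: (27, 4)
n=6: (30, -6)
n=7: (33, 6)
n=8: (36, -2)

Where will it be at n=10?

The first coordinate changes by +3 each step, so at step 10 it is 12 + 10·(3) = 42.
The second coordinate repeats the cycle [-2, 4, -6, 6] with period 4; step 10 mod 4 = 2, giving -6.

(42, -6)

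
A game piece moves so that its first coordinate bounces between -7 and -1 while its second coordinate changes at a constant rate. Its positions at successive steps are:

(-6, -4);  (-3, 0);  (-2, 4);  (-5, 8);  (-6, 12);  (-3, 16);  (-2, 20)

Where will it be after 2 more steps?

(-6, 28)

The first coordinate reflects between -7 and -1, moving 3 per step.
  step 7: -2 → -5
  step 8: -5 → -6
The second coordinate changes by +4 each step: at step 8 it is 28.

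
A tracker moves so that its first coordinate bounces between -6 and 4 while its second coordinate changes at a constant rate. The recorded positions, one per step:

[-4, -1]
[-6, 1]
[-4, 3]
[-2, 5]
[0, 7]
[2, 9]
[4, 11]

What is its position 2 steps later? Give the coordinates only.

[0, 15]

The first coordinate reflects between -6 and 4, moving 2 per step.
  step 7: 4 → 2
  step 8: 2 → 0
The second coordinate changes by +2 each step: at step 8 it is 15.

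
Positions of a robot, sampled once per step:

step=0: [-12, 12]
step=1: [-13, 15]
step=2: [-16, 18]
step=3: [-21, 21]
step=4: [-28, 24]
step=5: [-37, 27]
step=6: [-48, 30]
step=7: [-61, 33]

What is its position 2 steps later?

[-93, 39]

First differences are [-1, +3], [-3, +3], [-5, +3], [-7, +3], [-9, +3], [-11, +3], [-13, +3]; their common second difference is [-2, +0] (constant acceleration).
step 8: [-61, 33] + [-15, +3] → [-76, 36]
step 9: [-76, 36] + [-17, +3] → [-93, 39]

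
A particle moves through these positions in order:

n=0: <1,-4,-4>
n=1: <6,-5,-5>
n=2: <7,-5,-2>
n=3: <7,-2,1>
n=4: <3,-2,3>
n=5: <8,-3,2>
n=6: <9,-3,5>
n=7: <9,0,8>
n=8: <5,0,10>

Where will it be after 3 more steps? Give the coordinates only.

<11,2,15>

Step-to-step displacements: <+5,-1,-1>, <+1,+0,+3>, <+0,+3,+3>, <-4,+0,+2>, <+5,-1,-1>, <+1,+0,+3>, <+0,+3,+3>, <-4,+0,+2> — a repeating cycle of length 4.
step 9: apply <+5,-1,-1> → <10,-1,9>
step 10: apply <+1,+0,+3> → <11,-1,12>
step 11: apply <+0,+3,+3> → <11,2,15>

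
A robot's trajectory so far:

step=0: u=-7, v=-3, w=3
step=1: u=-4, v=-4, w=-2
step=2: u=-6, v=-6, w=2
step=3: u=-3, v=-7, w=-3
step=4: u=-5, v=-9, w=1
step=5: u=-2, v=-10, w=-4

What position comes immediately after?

u=-4, v=-12, w=0

The moves between consecutive positions are (+3,-1,-5), (-2,-2,+4), (+3,-1,-5), (-2,-2,+4), (+3,-1,-5); they repeat the 2-cycle [(+3,-1,-5), (-2,-2,+4)].
step 6: apply (-2,-2,+4) → u=-4, v=-12, w=0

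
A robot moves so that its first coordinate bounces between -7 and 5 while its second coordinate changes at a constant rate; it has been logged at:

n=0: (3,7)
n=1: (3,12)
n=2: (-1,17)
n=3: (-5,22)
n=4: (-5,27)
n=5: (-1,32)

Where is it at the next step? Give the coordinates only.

(3,37)

The first coordinate reflects between -7 and 5, moving 4 per step.
  step 6: -1 → 3
The second coordinate changes by +5 each step: at step 6 it is 37.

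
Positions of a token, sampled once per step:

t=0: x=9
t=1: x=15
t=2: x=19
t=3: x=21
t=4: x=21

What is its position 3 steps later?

x=9

First differences are +6, +4, +2, +0; their common second difference is -2 (constant acceleration).
step 5: 21 − 2 → x=19
step 6: 19 − 4 → x=15
step 7: 15 − 6 → x=9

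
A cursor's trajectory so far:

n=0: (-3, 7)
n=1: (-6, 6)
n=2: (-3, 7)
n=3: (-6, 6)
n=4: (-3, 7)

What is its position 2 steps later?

(-3, 7)

Step-to-step displacements: (-3, -1), (+3, +1), (-3, -1), (+3, +1); each is -1× the previous.
step 5: (-3, 7) + (-3, -1) → (-6, 6)
step 6: (-6, 6) + (+3, +1) → (-3, 7)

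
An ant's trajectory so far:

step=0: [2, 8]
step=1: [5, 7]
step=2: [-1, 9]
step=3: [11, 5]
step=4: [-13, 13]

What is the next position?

Step-to-step displacements: [+3, -1], [-6, +2], [+12, -4], [-24, +8]; each is -2× the previous.
step 5: [-13, 13] + [+48, -16] → [35, -3]

[35, -3]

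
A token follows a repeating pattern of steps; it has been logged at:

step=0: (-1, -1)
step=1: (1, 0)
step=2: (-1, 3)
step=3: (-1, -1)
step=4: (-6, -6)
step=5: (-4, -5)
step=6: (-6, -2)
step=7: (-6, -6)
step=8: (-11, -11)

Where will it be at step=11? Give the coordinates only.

(-11, -11)

Differencing gives (+2, +1), (-2, +3), (+0, -4), (-5, -5), (+2, +1), (-2, +3), (+0, -4), (-5, -5). This is the pattern (+2, +1), (-2, +3), (+0, -4), (-5, -5) repeated.
step 9: apply (+2, +1) → (-9, -10)
step 10: apply (-2, +3) → (-11, -7)
step 11: apply (+0, -4) → (-11, -11)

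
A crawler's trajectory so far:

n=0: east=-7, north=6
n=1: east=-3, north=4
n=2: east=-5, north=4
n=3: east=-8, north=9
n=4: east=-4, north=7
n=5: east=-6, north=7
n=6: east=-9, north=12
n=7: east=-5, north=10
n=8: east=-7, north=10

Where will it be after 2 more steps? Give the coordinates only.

Step-to-step displacements: (+4,-2), (-2,+0), (-3,+5), (+4,-2), (-2,+0), (-3,+5), (+4,-2), (-2,+0) — a repeating cycle of length 3.
step 9: apply (-3,+5) → east=-10, north=15
step 10: apply (+4,-2) → east=-6, north=13

east=-6, north=13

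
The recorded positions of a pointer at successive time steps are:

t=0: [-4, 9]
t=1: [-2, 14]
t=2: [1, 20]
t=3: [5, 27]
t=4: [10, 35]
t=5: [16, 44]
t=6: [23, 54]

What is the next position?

[31, 65]

Taking differences between consecutive positions: [+2, +5], [+3, +6], [+4, +7], [+5, +8], [+6, +9], [+7, +10]. These grow by [+1, +1] each step.
step 7: [23, 54] + [+8, +11] → [31, 65]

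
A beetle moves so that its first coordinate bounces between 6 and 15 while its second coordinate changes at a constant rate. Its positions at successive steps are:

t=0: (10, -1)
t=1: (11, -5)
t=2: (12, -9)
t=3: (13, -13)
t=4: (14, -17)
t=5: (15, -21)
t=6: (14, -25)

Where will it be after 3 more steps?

(11, -37)

The first coordinate reflects between 6 and 15, moving 1 per step.
  step 7: 14 → 13
  step 8: 13 → 12
  step 9: 12 → 11
The second coordinate changes by -4 each step: at step 9 it is -37.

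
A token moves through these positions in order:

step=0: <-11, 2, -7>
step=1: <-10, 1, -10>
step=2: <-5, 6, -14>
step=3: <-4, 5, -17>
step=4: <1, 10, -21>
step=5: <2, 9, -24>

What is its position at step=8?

Step-to-step displacements: <+1, -1, -3>, <+5, +5, -4>, <+1, -1, -3>, <+5, +5, -4>, <+1, -1, -3> — a repeating cycle of length 2.
step 6: apply <+5, +5, -4> → <7, 14, -28>
step 7: apply <+1, -1, -3> → <8, 13, -31>
step 8: apply <+5, +5, -4> → <13, 18, -35>

<13, 18, -35>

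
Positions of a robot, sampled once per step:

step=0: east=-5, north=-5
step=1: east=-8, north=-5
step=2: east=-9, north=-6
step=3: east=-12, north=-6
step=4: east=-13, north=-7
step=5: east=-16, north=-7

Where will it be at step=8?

east=-21, north=-9

Differencing gives (-3, +0), (-1, -1), (-3, +0), (-1, -1), (-3, +0). This is the pattern (-3, +0), (-1, -1) repeated.
step 6: apply (-1, -1) → east=-17, north=-8
step 7: apply (-3, +0) → east=-20, north=-8
step 8: apply (-1, -1) → east=-21, north=-9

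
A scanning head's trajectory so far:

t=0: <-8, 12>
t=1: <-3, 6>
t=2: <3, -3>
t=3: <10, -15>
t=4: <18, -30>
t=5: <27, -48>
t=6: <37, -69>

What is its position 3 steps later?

<73, -150>

Successive displacements: <+5, -6>, <+6, -9>, <+7, -12>, <+8, -15>, <+9, -18>, <+10, -21> — each changes by <+1, -3>.
step 7: <37, -69> + <+11, -24> → <48, -93>
step 8: <48, -93> + <+12, -27> → <60, -120>
step 9: <60, -120> + <+13, -30> → <73, -150>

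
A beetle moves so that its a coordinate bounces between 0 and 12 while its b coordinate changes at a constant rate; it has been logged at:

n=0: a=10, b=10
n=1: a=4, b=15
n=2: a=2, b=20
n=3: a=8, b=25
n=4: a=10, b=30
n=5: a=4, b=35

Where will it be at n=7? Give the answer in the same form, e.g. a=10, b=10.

The a coordinate reflects between 0 and 12, moving 6 per step.
  step 6: 4 → 2
  step 7: 2 → 8
The b coordinate changes by +5 each step: at step 7 it is 45.

a=8, b=45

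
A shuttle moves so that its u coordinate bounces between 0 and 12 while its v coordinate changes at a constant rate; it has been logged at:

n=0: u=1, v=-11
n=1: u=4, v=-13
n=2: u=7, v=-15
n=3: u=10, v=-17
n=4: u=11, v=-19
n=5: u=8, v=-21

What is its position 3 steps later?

u=1, v=-27

The u coordinate reflects between 0 and 12, moving 3 per step.
  step 6: 8 → 5
  step 7: 5 → 2
  step 8: 2 → 1
The v coordinate changes by -2 each step: at step 8 it is -27.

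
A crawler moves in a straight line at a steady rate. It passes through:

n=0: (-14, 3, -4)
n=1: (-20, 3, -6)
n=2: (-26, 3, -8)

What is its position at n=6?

(-50, 3, -16)

Each step adds (-6, +0, -2) to the position.
step 3: (-26, 3, -8) + (-6, +0, -2) → (-32, 3, -10)
step 4: (-32, 3, -10) + (-6, +0, -2) → (-38, 3, -12)
step 5: (-38, 3, -12) + (-6, +0, -2) → (-44, 3, -14)
step 6: (-44, 3, -14) + (-6, +0, -2) → (-50, 3, -16)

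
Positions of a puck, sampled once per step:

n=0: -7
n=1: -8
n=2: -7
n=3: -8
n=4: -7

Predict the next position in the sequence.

-8

The jumps are -1, +1, -1, +1 — a geometric progression with ratio -1.
step 5: -7 − 1 → -8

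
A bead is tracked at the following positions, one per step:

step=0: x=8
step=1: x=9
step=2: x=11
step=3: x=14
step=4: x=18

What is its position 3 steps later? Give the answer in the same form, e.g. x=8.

Successive displacements: +1, +2, +3, +4 — each changes by +1.
step 5: 18 + 5 → x=23
step 6: 23 + 6 → x=29
step 7: 29 + 7 → x=36

x=36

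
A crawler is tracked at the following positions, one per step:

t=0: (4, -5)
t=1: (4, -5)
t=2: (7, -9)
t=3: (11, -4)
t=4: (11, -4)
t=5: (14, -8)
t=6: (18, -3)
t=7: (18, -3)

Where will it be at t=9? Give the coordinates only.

The moves between consecutive positions are (+0, +0), (+3, -4), (+4, +5), (+0, +0), (+3, -4), (+4, +5), (+0, +0); they repeat the 3-cycle [(+0, +0), (+3, -4), (+4, +5)].
step 8: apply (+3, -4) → (21, -7)
step 9: apply (+4, +5) → (25, -2)

(25, -2)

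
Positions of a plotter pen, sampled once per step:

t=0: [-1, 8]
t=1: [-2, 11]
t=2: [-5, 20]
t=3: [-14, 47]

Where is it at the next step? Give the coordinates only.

[-41, 128]

Step-to-step displacements: [-1, +3], [-3, +9], [-9, +27]; each is 3× the previous.
step 4: [-14, 47] + [-27, +81] → [-41, 128]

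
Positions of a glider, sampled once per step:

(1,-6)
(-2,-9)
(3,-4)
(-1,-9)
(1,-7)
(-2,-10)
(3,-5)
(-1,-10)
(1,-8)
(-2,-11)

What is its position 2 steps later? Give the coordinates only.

(-1,-11)

Differencing gives (-3,-3), (+5,+5), (-4,-5), (+2,+2), (-3,-3), (+5,+5), (-4,-5), (+2,+2), (-3,-3). This is the pattern (-3,-3), (+5,+5), (-4,-5), (+2,+2) repeated.
step 10: apply (+5,+5) → (3,-6)
step 11: apply (-4,-5) → (-1,-11)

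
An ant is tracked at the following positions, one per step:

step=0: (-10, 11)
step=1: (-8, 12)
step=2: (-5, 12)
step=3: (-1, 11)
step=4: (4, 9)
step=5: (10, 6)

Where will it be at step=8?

Successive displacements: (+2, +1), (+3, +0), (+4, -1), (+5, -2), (+6, -3) — each changes by (+1, -1).
step 6: (10, 6) + (+7, -4) → (17, 2)
step 7: (17, 2) + (+8, -5) → (25, -3)
step 8: (25, -3) + (+9, -6) → (34, -9)

(34, -9)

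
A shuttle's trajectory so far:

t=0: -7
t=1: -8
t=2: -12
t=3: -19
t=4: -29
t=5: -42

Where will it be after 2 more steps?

-77

First differences are -1, -4, -7, -10, -13; their common second difference is -3 (constant acceleration).
step 6: -42 − 16 → -58
step 7: -58 − 19 → -77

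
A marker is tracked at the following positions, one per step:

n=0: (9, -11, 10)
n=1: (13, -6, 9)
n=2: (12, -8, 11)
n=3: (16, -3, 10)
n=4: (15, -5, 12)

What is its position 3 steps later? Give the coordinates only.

Differencing gives (+4, +5, -1), (-1, -2, +2), (+4, +5, -1), (-1, -2, +2). This is the pattern (+4, +5, -1), (-1, -2, +2) repeated.
step 5: apply (+4, +5, -1) → (19, 0, 11)
step 6: apply (-1, -2, +2) → (18, -2, 13)
step 7: apply (+4, +5, -1) → (22, 3, 12)

(22, 3, 12)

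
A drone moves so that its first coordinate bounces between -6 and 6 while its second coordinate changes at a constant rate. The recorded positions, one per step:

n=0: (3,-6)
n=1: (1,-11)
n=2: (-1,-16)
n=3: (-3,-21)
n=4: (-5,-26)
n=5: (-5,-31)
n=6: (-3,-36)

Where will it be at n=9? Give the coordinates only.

(3,-51)

The first coordinate travels 2 per step and bounces off the walls at -6 and 6.
  step 7: -3 → -1
  step 8: -1 → 1
  step 9: 1 → 3
The second coordinate changes by -5 each step: at step 9 it is -51.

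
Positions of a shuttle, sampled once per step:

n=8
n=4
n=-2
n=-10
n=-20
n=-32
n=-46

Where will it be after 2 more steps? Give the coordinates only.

First differences are -4, -6, -8, -10, -12, -14; their common second difference is -2 (constant acceleration).
step 7: -46 − 16 → n=-62
step 8: -62 − 18 → n=-80

n=-80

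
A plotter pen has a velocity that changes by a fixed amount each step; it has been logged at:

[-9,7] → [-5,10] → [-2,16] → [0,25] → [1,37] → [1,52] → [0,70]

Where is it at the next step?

[-2,91]

Taking differences between consecutive positions: [+4,+3], [+3,+6], [+2,+9], [+1,+12], [+0,+15], [-1,+18]. These grow by [-1,+3] each step.
step 7: [0,70] + [-2,+21] → [-2,91]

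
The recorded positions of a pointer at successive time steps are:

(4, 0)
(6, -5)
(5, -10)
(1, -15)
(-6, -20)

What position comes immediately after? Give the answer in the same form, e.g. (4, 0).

Successive displacements: (+2, -5), (-1, -5), (-4, -5), (-7, -5) — each changes by (-3, +0).
step 5: (-6, -20) + (-10, -5) → (-16, -25)

(-16, -25)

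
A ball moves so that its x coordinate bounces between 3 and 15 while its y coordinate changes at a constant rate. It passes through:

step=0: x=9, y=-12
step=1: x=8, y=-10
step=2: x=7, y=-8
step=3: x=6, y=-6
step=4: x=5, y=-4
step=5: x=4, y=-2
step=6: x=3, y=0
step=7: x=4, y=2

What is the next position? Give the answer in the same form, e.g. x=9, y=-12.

x=5, y=4

The x coordinate travels 1 per step and bounces off the walls at 3 and 15.
  step 8: 4 → 5
The y coordinate changes by +2 each step: at step 8 it is 4.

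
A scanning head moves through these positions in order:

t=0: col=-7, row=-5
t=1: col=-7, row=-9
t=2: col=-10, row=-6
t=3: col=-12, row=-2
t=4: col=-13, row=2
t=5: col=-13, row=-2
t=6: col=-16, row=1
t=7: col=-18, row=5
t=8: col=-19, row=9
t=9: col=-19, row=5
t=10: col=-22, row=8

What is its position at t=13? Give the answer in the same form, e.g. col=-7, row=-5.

col=-25, row=12

The moves between consecutive positions are (+0,-4), (-3,+3), (-2,+4), (-1,+4), (+0,-4), (-3,+3), (-2,+4), (-1,+4), (+0,-4), (-3,+3); they repeat the 4-cycle [(+0,-4), (-3,+3), (-2,+4), (-1,+4)].
step 11: apply (-2,+4) → col=-24, row=12
step 12: apply (-1,+4) → col=-25, row=16
step 13: apply (+0,-4) → col=-25, row=12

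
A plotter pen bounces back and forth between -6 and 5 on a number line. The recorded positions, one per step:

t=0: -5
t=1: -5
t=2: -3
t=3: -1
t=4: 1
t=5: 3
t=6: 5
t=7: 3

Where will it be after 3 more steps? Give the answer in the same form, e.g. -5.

-3

The value travels 2 per step and bounces off the walls at -6 and 5.
  step 8: 3 → 1
  step 9: 1 → -1
  step 10: -1 → -3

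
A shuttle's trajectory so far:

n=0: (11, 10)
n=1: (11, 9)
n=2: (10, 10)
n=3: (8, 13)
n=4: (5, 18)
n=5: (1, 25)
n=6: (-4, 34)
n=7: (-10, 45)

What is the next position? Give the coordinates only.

First differences are (+0, -1), (-1, +1), (-2, +3), (-3, +5), (-4, +7), (-5, +9), (-6, +11); their common second difference is (-1, +2) (constant acceleration).
step 8: (-10, 45) + (-7, +13) → (-17, 58)

(-17, 58)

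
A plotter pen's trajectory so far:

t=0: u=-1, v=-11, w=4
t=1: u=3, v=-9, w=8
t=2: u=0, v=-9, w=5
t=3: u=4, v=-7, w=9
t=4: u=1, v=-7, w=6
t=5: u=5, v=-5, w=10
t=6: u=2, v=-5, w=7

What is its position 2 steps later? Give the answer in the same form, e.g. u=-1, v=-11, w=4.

u=3, v=-3, w=8

The moves between consecutive positions are (+4, +2, +4), (-3, +0, -3), (+4, +2, +4), (-3, +0, -3), (+4, +2, +4), (-3, +0, -3); they repeat the 2-cycle [(+4, +2, +4), (-3, +0, -3)].
step 7: apply (+4, +2, +4) → u=6, v=-3, w=11
step 8: apply (-3, +0, -3) → u=3, v=-3, w=8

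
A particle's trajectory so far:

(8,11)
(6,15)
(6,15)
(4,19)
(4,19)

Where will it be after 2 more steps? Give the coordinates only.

(2,23)

The moves between consecutive positions are (-2,+4), (+0,+0), (-2,+4), (+0,+0); they repeat the 2-cycle [(-2,+4), (+0,+0)].
step 5: apply (-2,+4) → (2,23)
step 6: apply (+0,+0) → (2,23)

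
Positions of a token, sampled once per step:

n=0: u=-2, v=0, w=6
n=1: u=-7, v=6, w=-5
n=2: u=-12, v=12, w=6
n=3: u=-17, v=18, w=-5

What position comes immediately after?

The u coordinate changes by -5 each step, so at step 4 it is -2 + 4·(-5) = -22.
The v coordinate changes by +6 each step, so at step 4 it is 0 + 4·(6) = 24.
The w coordinate repeats the cycle [6, -5] with period 2; step 4 mod 2 = 0, giving 6.

u=-22, v=24, w=6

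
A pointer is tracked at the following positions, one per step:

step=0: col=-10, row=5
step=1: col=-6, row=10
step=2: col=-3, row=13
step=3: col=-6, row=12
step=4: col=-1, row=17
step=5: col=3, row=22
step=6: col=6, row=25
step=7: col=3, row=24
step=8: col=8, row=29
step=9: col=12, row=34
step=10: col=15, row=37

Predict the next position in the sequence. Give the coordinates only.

col=12, row=36

Differencing gives (+4, +5), (+3, +3), (-3, -1), (+5, +5), (+4, +5), (+3, +3), (-3, -1), (+5, +5), (+4, +5), (+3, +3). This is the pattern (+4, +5), (+3, +3), (-3, -1), (+5, +5) repeated.
step 11: apply (-3, -1) → col=12, row=36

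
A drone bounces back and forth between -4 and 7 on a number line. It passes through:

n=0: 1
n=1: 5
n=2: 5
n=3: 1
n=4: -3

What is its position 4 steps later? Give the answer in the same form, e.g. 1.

3

The value travels 4 per step and bounces off the walls at -4 and 7.
  step 5: -3 → -1
  step 6: -1 → 3
  step 7: 3 → 7
  step 8: 7 → 3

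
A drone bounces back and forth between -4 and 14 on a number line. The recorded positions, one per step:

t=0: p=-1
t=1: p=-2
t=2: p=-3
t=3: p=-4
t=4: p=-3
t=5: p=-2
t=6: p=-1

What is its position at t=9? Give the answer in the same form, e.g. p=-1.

p=2

The value reflects between -4 and 14, moving 1 per step.
  step 7: -1 → 0
  step 8: 0 → 1
  step 9: 1 → 2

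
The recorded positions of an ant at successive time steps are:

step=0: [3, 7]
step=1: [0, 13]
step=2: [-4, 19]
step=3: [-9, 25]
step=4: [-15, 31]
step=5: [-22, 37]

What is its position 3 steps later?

[-49, 55]

Successive displacements: [-3, +6], [-4, +6], [-5, +6], [-6, +6], [-7, +6] — each changes by [-1, +0].
step 6: [-22, 37] + [-8, +6] → [-30, 43]
step 7: [-30, 43] + [-9, +6] → [-39, 49]
step 8: [-39, 49] + [-10, +6] → [-49, 55]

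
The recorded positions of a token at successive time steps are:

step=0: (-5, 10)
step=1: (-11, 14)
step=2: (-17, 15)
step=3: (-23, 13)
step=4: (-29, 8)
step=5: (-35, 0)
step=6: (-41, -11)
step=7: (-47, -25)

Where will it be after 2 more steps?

Successive displacements: (-6, +4), (-6, +1), (-6, -2), (-6, -5), (-6, -8), (-6, -11), (-6, -14) — each changes by (+0, -3).
step 8: (-47, -25) + (-6, -17) → (-53, -42)
step 9: (-53, -42) + (-6, -20) → (-59, -62)

(-59, -62)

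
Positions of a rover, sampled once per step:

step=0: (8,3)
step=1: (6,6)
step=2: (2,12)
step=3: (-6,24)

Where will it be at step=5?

(-54,96)

Consecutive displacements (-2,+3), (-4,+6), (-8,+12) scale by a factor of 2 each step.
step 4: (-6,24) + (-16,+24) → (-22,48)
step 5: (-22,48) + (-32,+48) → (-54,96)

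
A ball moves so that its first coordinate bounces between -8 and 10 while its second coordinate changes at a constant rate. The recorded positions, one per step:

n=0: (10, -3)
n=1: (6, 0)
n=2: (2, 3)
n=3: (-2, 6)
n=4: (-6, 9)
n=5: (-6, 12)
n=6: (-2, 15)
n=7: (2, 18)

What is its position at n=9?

(10, 24)

The first coordinate travels 4 per step and bounces off the walls at -8 and 10.
  step 8: 2 → 6
  step 9: 6 → 10
The second coordinate changes by +3 each step: at step 9 it is 24.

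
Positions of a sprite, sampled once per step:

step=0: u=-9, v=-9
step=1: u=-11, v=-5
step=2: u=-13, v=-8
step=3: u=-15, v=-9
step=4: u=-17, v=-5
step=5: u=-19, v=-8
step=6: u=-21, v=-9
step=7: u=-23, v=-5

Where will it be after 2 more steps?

u=-27, v=-9

The u coordinate changes by -2 each step, so at step 9 it is -9 + 9·(-2) = -27.
The v coordinate repeats the cycle [-9, -5, -8] with period 3; step 9 mod 3 = 0, giving -9.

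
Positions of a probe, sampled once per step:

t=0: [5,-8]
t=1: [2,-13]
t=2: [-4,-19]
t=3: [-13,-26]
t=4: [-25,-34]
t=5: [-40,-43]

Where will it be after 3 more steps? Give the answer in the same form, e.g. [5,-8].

Taking differences between consecutive positions: [-3,-5], [-6,-6], [-9,-7], [-12,-8], [-15,-9]. These grow by [-3,-1] each step.
step 6: [-40,-43] + [-18,-10] → [-58,-53]
step 7: [-58,-53] + [-21,-11] → [-79,-64]
step 8: [-79,-64] + [-24,-12] → [-103,-76]

[-103,-76]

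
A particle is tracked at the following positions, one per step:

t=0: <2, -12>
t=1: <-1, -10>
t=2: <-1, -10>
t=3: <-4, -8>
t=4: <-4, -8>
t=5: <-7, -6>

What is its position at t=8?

The moves between consecutive positions are <-3, +2>, <+0, +0>, <-3, +2>, <+0, +0>, <-3, +2>; they repeat the 2-cycle [<-3, +2>, <+0, +0>].
step 6: apply <+0, +0> → <-7, -6>
step 7: apply <-3, +2> → <-10, -4>
step 8: apply <+0, +0> → <-10, -4>

<-10, -4>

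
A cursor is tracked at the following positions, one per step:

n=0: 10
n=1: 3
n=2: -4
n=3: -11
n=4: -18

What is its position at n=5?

Constant displacement of -7 per step.
step 5: -18 − 7 → -25

-25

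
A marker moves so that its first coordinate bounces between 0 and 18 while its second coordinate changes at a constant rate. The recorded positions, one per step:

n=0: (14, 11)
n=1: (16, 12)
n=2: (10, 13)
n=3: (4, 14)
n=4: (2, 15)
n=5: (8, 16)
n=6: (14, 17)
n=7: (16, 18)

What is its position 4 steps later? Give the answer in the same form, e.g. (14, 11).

The first coordinate travels 6 per step and bounces off the walls at 0 and 18.
  step 8: 16 → 10
  step 9: 10 → 4
  step 10: 4 → 2
  step 11: 2 → 8
The second coordinate changes by +1 each step: at step 11 it is 22.

(8, 22)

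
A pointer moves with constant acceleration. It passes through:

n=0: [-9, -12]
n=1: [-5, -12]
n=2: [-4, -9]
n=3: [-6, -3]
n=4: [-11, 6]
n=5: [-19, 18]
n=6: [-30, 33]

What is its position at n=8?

[-61, 72]

First differences are [+4, +0], [+1, +3], [-2, +6], [-5, +9], [-8, +12], [-11, +15]; their common second difference is [-3, +3] (constant acceleration).
step 7: [-30, 33] + [-14, +18] → [-44, 51]
step 8: [-44, 51] + [-17, +21] → [-61, 72]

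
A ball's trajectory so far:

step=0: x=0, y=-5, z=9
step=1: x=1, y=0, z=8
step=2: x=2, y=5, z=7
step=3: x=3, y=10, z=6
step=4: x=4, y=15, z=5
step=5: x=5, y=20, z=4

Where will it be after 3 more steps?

Constant displacement of (+1, +5, -1) per step.
step 6: x=5, y=20, z=4 + (+1, +5, -1) → x=6, y=25, z=3
step 7: x=6, y=25, z=3 + (+1, +5, -1) → x=7, y=30, z=2
step 8: x=7, y=30, z=2 + (+1, +5, -1) → x=8, y=35, z=1

x=8, y=35, z=1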